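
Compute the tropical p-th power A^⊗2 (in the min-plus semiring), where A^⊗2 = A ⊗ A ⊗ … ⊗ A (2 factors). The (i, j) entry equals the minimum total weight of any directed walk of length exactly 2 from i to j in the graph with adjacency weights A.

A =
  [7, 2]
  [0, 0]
A^⊗2 =
  [2, 2]
  [0, 0]

Each entry (A^⊗2)_ij equals the minimum over all length-2 walks i = v_0 → v_1 → … → v_2 = j of Σ_t A[v_t][v_{t+1}]. For example, for (i, j) = (0, 1) we minimise over 2 possible intermediate vertex sequences; the minimum is 2, attained along the walk 0 → 1 → 1.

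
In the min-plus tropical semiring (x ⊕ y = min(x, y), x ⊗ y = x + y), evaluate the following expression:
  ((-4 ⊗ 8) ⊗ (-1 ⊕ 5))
((-4 ⊗ 8) ⊗ (-1 ⊕ 5)) = 3

Expand innermost to outermost. Recall ⊕ takes the minimum of its arguments and ⊗ takes their sum. Working out the expression ((-4 ⊗ 8) ⊗ (-1 ⊕ 5)) gives 3.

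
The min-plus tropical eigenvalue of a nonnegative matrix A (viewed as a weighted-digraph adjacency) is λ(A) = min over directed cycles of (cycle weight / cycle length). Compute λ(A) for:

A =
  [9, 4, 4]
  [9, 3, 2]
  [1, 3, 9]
λ(A) = 7/3

Enumerate directed cycles and compute their means (weight / length). Sample:
  cycle 0 → 0: weight = 9, length = 1, mean = 9/1 ≈ 9.000
  cycle 1 → 1: weight = 3, length = 1, mean = 3/1 ≈ 3.000
  cycle 2 → 2: weight = 9, length = 1, mean = 9/1 ≈ 9.000
  cycle 0 → 1 → 0: weight = 13, length = 2, mean = 13/2 ≈ 6.500
  cycle 0 → 2 → 0: weight = 5, length = 2, mean = 5/2 ≈ 2.500
  cycle 1 → 0 → 1: weight = 13, length = 2, mean = 13/2 ≈ 6.500
Minimum mean = 2.333, attained e.g. along the cycle 0 → 1 → 2 → 0 with weight 7 and length 3. So λ(A) = 7/3 = 7/3.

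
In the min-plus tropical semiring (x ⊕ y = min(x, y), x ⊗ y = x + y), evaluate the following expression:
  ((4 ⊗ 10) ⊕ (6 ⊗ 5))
((4 ⊗ 10) ⊕ (6 ⊗ 5)) = 11

Expand innermost to outermost. Recall ⊕ takes the minimum of its arguments and ⊗ takes their sum. Working out the expression ((4 ⊗ 10) ⊕ (6 ⊗ 5)) gives 11.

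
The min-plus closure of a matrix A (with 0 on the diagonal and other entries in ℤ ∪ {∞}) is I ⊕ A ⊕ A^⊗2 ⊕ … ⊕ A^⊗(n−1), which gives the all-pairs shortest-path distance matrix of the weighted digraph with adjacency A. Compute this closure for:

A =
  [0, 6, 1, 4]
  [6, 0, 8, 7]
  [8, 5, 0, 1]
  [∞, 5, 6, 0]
Closure =
  [0, 6, 1, 2]
  [6, 0, 7, 7]
  [8, 5, 0, 1]
  [11, 5, 6, 0]

This is the Floyd-Warshall all-pairs shortest-path computation. For each intermediate vertex k = 0, 1, …, 3, update dist[i][j] ← min(dist[i][j], dist[i][k] + dist[k][j]). The final matrix gives, for each (i, j), the minimum total weight of any directed path from i to j (possibly empty when i = j).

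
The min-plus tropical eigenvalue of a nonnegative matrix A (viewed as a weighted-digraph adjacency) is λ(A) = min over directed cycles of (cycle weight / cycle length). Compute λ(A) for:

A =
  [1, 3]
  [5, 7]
λ(A) = 1

Enumerate directed cycles and compute their means (weight / length). Sample:
  cycle 0 → 0: weight = 1, length = 1, mean = 1/1 ≈ 1.000
  cycle 1 → 1: weight = 7, length = 1, mean = 7/1 ≈ 7.000
  cycle 0 → 1 → 0: weight = 8, length = 2, mean = 8/2 ≈ 4.000
  cycle 1 → 0 → 1: weight = 8, length = 2, mean = 8/2 ≈ 4.000
Minimum mean = 1.000, attained e.g. along the cycle 0 → 0 with weight 1 and length 1. So λ(A) = 1/1 = 1.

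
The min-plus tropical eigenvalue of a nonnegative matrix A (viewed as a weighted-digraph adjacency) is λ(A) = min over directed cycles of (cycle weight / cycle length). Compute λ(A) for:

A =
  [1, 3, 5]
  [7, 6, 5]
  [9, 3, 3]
λ(A) = 1

Enumerate directed cycles and compute their means (weight / length). Sample:
  cycle 0 → 0: weight = 1, length = 1, mean = 1/1 ≈ 1.000
  cycle 1 → 1: weight = 6, length = 1, mean = 6/1 ≈ 6.000
  cycle 2 → 2: weight = 3, length = 1, mean = 3/1 ≈ 3.000
  cycle 0 → 1 → 0: weight = 10, length = 2, mean = 10/2 ≈ 5.000
  cycle 0 → 2 → 0: weight = 14, length = 2, mean = 14/2 ≈ 7.000
  cycle 1 → 0 → 1: weight = 10, length = 2, mean = 10/2 ≈ 5.000
Minimum mean = 1.000, attained e.g. along the cycle 0 → 0 with weight 1 and length 1. So λ(A) = 1/1 = 1.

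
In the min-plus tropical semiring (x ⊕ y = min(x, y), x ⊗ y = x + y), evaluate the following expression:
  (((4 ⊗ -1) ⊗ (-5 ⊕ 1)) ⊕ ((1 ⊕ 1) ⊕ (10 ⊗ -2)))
(((4 ⊗ -1) ⊗ (-5 ⊕ 1)) ⊕ ((1 ⊕ 1) ⊕ (10 ⊗ -2))) = -2

Expand innermost to outermost. Recall ⊕ takes the minimum of its arguments and ⊗ takes their sum. Working out the expression (((4 ⊗ -1) ⊗ (-5 ⊕ 1)) ⊕ ((1 ⊕ 1) ⊕ (10 ⊗ -2))) gives -2.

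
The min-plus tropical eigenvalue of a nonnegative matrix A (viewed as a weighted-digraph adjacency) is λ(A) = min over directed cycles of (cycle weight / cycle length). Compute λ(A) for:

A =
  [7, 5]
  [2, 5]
λ(A) = 7/2

Enumerate directed cycles and compute their means (weight / length). Sample:
  cycle 0 → 0: weight = 7, length = 1, mean = 7/1 ≈ 7.000
  cycle 1 → 1: weight = 5, length = 1, mean = 5/1 ≈ 5.000
  cycle 0 → 1 → 0: weight = 7, length = 2, mean = 7/2 ≈ 3.500
  cycle 1 → 0 → 1: weight = 7, length = 2, mean = 7/2 ≈ 3.500
Minimum mean = 3.500, attained e.g. along the cycle 0 → 1 → 0 with weight 7 and length 2. So λ(A) = 7/2 = 7/2.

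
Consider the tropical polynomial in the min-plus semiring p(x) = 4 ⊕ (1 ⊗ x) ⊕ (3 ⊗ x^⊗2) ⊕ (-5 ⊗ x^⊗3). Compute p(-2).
p(-2) = -11

A tropical monomial a ⊗ x^⊗i evaluates to a + i · x. Evaluating each term at x = -2:
  Term 0 contributes 4 + 0 · -2 = 4
  Term 1 contributes 1 + 1 · -2 = -1
  Term 2 contributes 3 + 2 · -2 = -1
  Term 3 contributes -5 + 3 · -2 = -11
p(-2) = ⊕ of these = min[4, -1, -1, -11] = -11.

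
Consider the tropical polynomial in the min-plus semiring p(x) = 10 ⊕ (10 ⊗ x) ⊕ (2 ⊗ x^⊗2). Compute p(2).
p(2) = 6

A tropical monomial a ⊗ x^⊗i evaluates to a + i · x. Evaluating each term at x = 2:
  Term 0 contributes 10 + 0 · 2 = 10
  Term 1 contributes 10 + 1 · 2 = 12
  Term 2 contributes 2 + 2 · 2 = 6
p(2) = ⊕ of these = min[10, 12, 6] = 6.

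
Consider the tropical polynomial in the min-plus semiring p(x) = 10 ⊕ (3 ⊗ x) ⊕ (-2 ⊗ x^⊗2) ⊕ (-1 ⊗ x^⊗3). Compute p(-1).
p(-1) = -4

A tropical monomial a ⊗ x^⊗i evaluates to a + i · x. Evaluating each term at x = -1:
  Term 0 contributes 10 + 0 · -1 = 10
  Term 1 contributes 3 + 1 · -1 = 2
  Term 2 contributes -2 + 2 · -1 = -4
  Term 3 contributes -1 + 3 · -1 = -4
p(-1) = ⊕ of these = min[10, 2, -4, -4] = -4.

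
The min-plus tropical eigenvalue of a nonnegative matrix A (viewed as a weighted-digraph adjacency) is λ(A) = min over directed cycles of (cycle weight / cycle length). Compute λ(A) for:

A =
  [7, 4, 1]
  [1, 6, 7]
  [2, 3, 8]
λ(A) = 3/2

Enumerate directed cycles and compute their means (weight / length). Sample:
  cycle 0 → 0: weight = 7, length = 1, mean = 7/1 ≈ 7.000
  cycle 1 → 1: weight = 6, length = 1, mean = 6/1 ≈ 6.000
  cycle 2 → 2: weight = 8, length = 1, mean = 8/1 ≈ 8.000
  cycle 0 → 1 → 0: weight = 5, length = 2, mean = 5/2 ≈ 2.500
  cycle 0 → 2 → 0: weight = 3, length = 2, mean = 3/2 ≈ 1.500
  cycle 1 → 0 → 1: weight = 5, length = 2, mean = 5/2 ≈ 2.500
Minimum mean = 1.500, attained e.g. along the cycle 0 → 2 → 0 with weight 3 and length 2. So λ(A) = 3/2 = 3/2.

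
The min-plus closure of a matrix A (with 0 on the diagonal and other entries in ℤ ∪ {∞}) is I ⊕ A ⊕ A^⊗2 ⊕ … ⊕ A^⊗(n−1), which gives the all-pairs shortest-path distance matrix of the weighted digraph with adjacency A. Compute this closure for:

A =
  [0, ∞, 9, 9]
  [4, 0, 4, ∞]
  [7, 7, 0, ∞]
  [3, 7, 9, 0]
Closure =
  [0, 16, 9, 9]
  [4, 0, 4, 13]
  [7, 7, 0, 16]
  [3, 7, 9, 0]

This is the Floyd-Warshall all-pairs shortest-path computation. For each intermediate vertex k = 0, 1, …, 3, update dist[i][j] ← min(dist[i][j], dist[i][k] + dist[k][j]). The final matrix gives, for each (i, j), the minimum total weight of any directed path from i to j (possibly empty when i = j).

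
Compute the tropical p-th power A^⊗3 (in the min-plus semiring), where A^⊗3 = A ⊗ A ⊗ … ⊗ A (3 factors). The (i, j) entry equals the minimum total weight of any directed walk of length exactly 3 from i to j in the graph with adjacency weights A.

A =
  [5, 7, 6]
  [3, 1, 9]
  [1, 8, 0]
A^⊗3 =
  [7, 9, 6]
  [5, 3, 9]
  [1, 8, 0]

Each entry (A^⊗3)_ij equals the minimum over all length-3 walks i = v_0 → v_1 → … → v_3 = j of Σ_t A[v_t][v_{t+1}]. For example, for (i, j) = (0, 2) we minimise over 9 possible intermediate vertex sequences; the minimum is 6, attained along the walk 0 → 2 → 2 → 2.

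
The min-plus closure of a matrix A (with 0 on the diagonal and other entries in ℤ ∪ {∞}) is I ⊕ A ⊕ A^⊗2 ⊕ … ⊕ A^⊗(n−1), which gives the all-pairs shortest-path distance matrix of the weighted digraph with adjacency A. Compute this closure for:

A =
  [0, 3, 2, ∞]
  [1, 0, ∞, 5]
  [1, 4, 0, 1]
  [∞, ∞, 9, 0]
Closure =
  [0, 3, 2, 3]
  [1, 0, 3, 4]
  [1, 4, 0, 1]
  [10, 13, 9, 0]

This is the Floyd-Warshall all-pairs shortest-path computation. For each intermediate vertex k = 0, 1, …, 3, update dist[i][j] ← min(dist[i][j], dist[i][k] + dist[k][j]). The final matrix gives, for each (i, j), the minimum total weight of any directed path from i to j (possibly empty when i = j).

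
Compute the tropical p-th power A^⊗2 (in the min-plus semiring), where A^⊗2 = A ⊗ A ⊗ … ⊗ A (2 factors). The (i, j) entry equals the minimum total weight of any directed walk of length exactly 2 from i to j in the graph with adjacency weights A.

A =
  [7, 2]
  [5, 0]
A^⊗2 =
  [7, 2]
  [5, 0]

Each entry (A^⊗2)_ij equals the minimum over all length-2 walks i = v_0 → v_1 → … → v_2 = j of Σ_t A[v_t][v_{t+1}]. For example, for (i, j) = (0, 1) we minimise over 2 possible intermediate vertex sequences; the minimum is 2, attained along the walk 0 → 1 → 1.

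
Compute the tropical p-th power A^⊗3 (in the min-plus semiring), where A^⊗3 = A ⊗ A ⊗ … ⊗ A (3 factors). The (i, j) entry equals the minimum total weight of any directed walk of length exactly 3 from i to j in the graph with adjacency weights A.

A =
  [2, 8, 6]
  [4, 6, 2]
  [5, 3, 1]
A^⊗3 =
  [6, 10, 8]
  [8, 6, 4]
  [7, 5, 3]

Each entry (A^⊗3)_ij equals the minimum over all length-3 walks i = v_0 → v_1 → … → v_3 = j of Σ_t A[v_t][v_{t+1}]. For example, for (i, j) = (0, 2) we minimise over 9 possible intermediate vertex sequences; the minimum is 8, attained along the walk 0 → 2 → 2 → 2.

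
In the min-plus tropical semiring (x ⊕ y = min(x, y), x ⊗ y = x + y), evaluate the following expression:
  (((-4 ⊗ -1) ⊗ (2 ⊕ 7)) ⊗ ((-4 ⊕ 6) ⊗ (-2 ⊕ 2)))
(((-4 ⊗ -1) ⊗ (2 ⊕ 7)) ⊗ ((-4 ⊕ 6) ⊗ (-2 ⊕ 2))) = -9

Expand innermost to outermost. Recall ⊕ takes the minimum of its arguments and ⊗ takes their sum. Working out the expression (((-4 ⊗ -1) ⊗ (2 ⊕ 7)) ⊗ ((-4 ⊕ 6) ⊗ (-2 ⊕ 2))) gives -9.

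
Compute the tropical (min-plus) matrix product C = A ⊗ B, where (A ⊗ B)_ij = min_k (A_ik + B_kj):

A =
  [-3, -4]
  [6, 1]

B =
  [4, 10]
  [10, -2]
A ⊗ B =
  [1, -6]
  [10, -1]

Apply the min-plus product entry-by-entry:
  C[0][0] = min over k of (A[0][0] + B[0][0] = -3 + 4 = 1, A[0][1] + B[1][0] = -4 + 10 = 6) = 1 (attained at k = 0)
  C[0][1] = min over k of (A[0][0] + B[0][1] = -3 + 10 = 7, A[0][1] + B[1][1] = -4 + -2 = -6) = -6 (attained at k = 1)
  C[1][0] = min over k of (A[1][0] + B[0][0] = 6 + 4 = 10, A[1][1] + B[1][0] = 1 + 10 = 11) = 10 (attained at k = 0)
  C[1][1] = min over k of (A[1][0] + B[0][1] = 6 + 10 = 16, A[1][1] + B[1][1] = 1 + -2 = -1) = -1 (attained at k = 1)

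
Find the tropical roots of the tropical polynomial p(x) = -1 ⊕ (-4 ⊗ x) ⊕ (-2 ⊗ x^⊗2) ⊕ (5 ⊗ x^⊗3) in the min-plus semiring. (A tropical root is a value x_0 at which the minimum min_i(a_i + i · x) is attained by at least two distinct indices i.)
Roots: {-7, -2, 3}

Each tropical root is a break point of the lower envelope of the lines y = a_i + i · x (there are 4 lines, with slopes 0, 1, ..., 3). Only the lines that attain the minimum somewhere contribute to roots; other lines are dominated. Here the surviving (envelope) indices are i = 3, i = 2, i = 1, i = 0.
Intersections between consecutive envelope lines give the roots: for adjacent envelope indices i < j the intersection is x = (a_i − a_j) / (j − i). Reading off the sorted break points: {-7, -2, 3}.
Verification: at each break x_0, at least two indices attain the minimum of min_i(a_i + i · x_0).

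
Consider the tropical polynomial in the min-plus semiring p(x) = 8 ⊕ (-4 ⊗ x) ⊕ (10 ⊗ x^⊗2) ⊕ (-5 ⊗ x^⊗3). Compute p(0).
p(0) = -5

A tropical monomial a ⊗ x^⊗i evaluates to a + i · x. Evaluating each term at x = 0:
  Term 0 contributes 8 + 0 · 0 = 8
  Term 1 contributes -4 + 1 · 0 = -4
  Term 2 contributes 10 + 2 · 0 = 10
  Term 3 contributes -5 + 3 · 0 = -5
p(0) = ⊕ of these = min[8, -4, 10, -5] = -5.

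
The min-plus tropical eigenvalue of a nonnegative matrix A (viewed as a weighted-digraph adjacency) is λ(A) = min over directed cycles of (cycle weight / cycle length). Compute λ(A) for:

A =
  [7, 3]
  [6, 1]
λ(A) = 1

Enumerate directed cycles and compute their means (weight / length). Sample:
  cycle 0 → 0: weight = 7, length = 1, mean = 7/1 ≈ 7.000
  cycle 1 → 1: weight = 1, length = 1, mean = 1/1 ≈ 1.000
  cycle 0 → 1 → 0: weight = 9, length = 2, mean = 9/2 ≈ 4.500
  cycle 1 → 0 → 1: weight = 9, length = 2, mean = 9/2 ≈ 4.500
Minimum mean = 1.000, attained e.g. along the cycle 1 → 1 with weight 1 and length 1. So λ(A) = 1/1 = 1.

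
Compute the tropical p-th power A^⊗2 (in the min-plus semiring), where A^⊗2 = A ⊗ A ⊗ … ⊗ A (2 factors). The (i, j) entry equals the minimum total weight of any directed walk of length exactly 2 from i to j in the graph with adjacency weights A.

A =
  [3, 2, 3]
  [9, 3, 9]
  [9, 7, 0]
A^⊗2 =
  [6, 5, 3]
  [12, 6, 9]
  [9, 7, 0]

Each entry (A^⊗2)_ij equals the minimum over all length-2 walks i = v_0 → v_1 → … → v_2 = j of Σ_t A[v_t][v_{t+1}]. For example, for (i, j) = (0, 2) we minimise over 3 possible intermediate vertex sequences; the minimum is 3, attained along the walk 0 → 2 → 2.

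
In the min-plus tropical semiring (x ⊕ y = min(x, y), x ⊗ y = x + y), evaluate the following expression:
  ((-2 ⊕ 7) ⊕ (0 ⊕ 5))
((-2 ⊕ 7) ⊕ (0 ⊕ 5)) = -2

Expand innermost to outermost. Recall ⊕ takes the minimum of its arguments and ⊗ takes their sum. Working out the expression ((-2 ⊕ 7) ⊕ (0 ⊕ 5)) gives -2.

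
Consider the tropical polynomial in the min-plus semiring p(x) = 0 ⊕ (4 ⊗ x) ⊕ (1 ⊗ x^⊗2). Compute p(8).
p(8) = 0

A tropical monomial a ⊗ x^⊗i evaluates to a + i · x. Evaluating each term at x = 8:
  Term 0 contributes 0 + 0 · 8 = 0
  Term 1 contributes 4 + 1 · 8 = 12
  Term 2 contributes 1 + 2 · 8 = 17
p(8) = ⊕ of these = min[0, 12, 17] = 0.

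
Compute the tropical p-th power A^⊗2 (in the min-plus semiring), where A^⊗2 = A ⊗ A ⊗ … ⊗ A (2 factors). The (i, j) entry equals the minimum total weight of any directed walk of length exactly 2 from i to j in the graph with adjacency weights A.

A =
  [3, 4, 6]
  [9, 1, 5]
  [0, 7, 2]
A^⊗2 =
  [6, 5, 8]
  [5, 2, 6]
  [2, 4, 4]

Each entry (A^⊗2)_ij equals the minimum over all length-2 walks i = v_0 → v_1 → … → v_2 = j of Σ_t A[v_t][v_{t+1}]. For example, for (i, j) = (0, 2) we minimise over 3 possible intermediate vertex sequences; the minimum is 8, attained along the walk 0 → 2 → 2.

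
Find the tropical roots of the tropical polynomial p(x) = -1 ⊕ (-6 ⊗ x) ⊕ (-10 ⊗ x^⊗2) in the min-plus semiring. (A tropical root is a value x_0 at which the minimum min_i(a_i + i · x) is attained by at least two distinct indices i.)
Roots: {4, 5}

Each tropical root is a break point of the lower envelope of the lines y = a_i + i · x (there are 3 lines, with slopes 0, 1, ..., 2). Only the lines that attain the minimum somewhere contribute to roots; other lines are dominated. Here the surviving (envelope) indices are i = 2, i = 1, i = 0.
Intersections between consecutive envelope lines give the roots: for adjacent envelope indices i < j the intersection is x = (a_i − a_j) / (j − i). Reading off the sorted break points: {4, 5}.
Verification: at each break x_0, at least two indices attain the minimum of min_i(a_i + i · x_0).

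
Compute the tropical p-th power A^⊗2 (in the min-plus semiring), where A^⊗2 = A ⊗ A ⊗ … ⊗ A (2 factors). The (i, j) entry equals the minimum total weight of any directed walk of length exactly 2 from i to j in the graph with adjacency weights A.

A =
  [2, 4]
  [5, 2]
A^⊗2 =
  [4, 6]
  [7, 4]

Each entry (A^⊗2)_ij equals the minimum over all length-2 walks i = v_0 → v_1 → … → v_2 = j of Σ_t A[v_t][v_{t+1}]. For example, for (i, j) = (0, 1) we minimise over 2 possible intermediate vertex sequences; the minimum is 6, attained along the walk 0 → 0 → 1.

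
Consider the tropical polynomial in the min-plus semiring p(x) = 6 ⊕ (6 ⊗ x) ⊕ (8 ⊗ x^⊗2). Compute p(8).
p(8) = 6

A tropical monomial a ⊗ x^⊗i evaluates to a + i · x. Evaluating each term at x = 8:
  Term 0 contributes 6 + 0 · 8 = 6
  Term 1 contributes 6 + 1 · 8 = 14
  Term 2 contributes 8 + 2 · 8 = 24
p(8) = ⊕ of these = min[6, 14, 24] = 6.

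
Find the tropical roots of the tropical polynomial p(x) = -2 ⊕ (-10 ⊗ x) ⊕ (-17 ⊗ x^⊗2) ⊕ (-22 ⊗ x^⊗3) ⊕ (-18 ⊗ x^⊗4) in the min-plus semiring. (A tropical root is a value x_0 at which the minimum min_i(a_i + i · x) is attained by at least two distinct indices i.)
Roots: {-4, 5, 7, 8}

Each tropical root is a break point of the lower envelope of the lines y = a_i + i · x (there are 5 lines, with slopes 0, 1, ..., 4). Only the lines that attain the minimum somewhere contribute to roots; other lines are dominated. Here the surviving (envelope) indices are i = 4, i = 3, i = 2, i = 1, i = 0.
Intersections between consecutive envelope lines give the roots: for adjacent envelope indices i < j the intersection is x = (a_i − a_j) / (j − i). Reading off the sorted break points: {-4, 5, 7, 8}.
Verification: at each break x_0, at least two indices attain the minimum of min_i(a_i + i · x_0).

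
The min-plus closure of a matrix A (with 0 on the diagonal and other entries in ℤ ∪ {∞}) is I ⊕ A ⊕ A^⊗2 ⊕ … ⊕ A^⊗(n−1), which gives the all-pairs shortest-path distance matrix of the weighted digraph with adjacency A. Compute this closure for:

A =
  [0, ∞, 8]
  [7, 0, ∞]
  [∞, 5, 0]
Closure =
  [0, 13, 8]
  [7, 0, 15]
  [12, 5, 0]

This is the Floyd-Warshall all-pairs shortest-path computation. For each intermediate vertex k = 0, 1, …, 2, update dist[i][j] ← min(dist[i][j], dist[i][k] + dist[k][j]). The final matrix gives, for each (i, j), the minimum total weight of any directed path from i to j (possibly empty when i = j).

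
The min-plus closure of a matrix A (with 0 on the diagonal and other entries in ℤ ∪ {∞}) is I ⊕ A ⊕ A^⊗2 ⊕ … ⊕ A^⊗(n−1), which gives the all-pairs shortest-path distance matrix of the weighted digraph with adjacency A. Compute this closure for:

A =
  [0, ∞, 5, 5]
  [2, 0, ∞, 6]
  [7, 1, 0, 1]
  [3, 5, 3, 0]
Closure =
  [0, 6, 5, 5]
  [2, 0, 7, 6]
  [3, 1, 0, 1]
  [3, 4, 3, 0]

This is the Floyd-Warshall all-pairs shortest-path computation. For each intermediate vertex k = 0, 1, …, 3, update dist[i][j] ← min(dist[i][j], dist[i][k] + dist[k][j]). The final matrix gives, for each (i, j), the minimum total weight of any directed path from i to j (possibly empty when i = j).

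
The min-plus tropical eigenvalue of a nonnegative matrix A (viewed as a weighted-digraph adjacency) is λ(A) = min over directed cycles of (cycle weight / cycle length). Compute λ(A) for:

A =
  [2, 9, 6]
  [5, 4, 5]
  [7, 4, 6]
λ(A) = 2

Enumerate directed cycles and compute their means (weight / length). Sample:
  cycle 0 → 0: weight = 2, length = 1, mean = 2/1 ≈ 2.000
  cycle 1 → 1: weight = 4, length = 1, mean = 4/1 ≈ 4.000
  cycle 2 → 2: weight = 6, length = 1, mean = 6/1 ≈ 6.000
  cycle 0 → 1 → 0: weight = 14, length = 2, mean = 14/2 ≈ 7.000
  cycle 0 → 2 → 0: weight = 13, length = 2, mean = 13/2 ≈ 6.500
  cycle 1 → 0 → 1: weight = 14, length = 2, mean = 14/2 ≈ 7.000
Minimum mean = 2.000, attained e.g. along the cycle 0 → 0 with weight 2 and length 1. So λ(A) = 2/1 = 2.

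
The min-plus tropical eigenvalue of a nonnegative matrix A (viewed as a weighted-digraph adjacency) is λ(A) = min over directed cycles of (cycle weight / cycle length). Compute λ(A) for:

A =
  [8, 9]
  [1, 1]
λ(A) = 1

Enumerate directed cycles and compute their means (weight / length). Sample:
  cycle 0 → 0: weight = 8, length = 1, mean = 8/1 ≈ 8.000
  cycle 1 → 1: weight = 1, length = 1, mean = 1/1 ≈ 1.000
  cycle 0 → 1 → 0: weight = 10, length = 2, mean = 10/2 ≈ 5.000
  cycle 1 → 0 → 1: weight = 10, length = 2, mean = 10/2 ≈ 5.000
Minimum mean = 1.000, attained e.g. along the cycle 1 → 1 with weight 1 and length 1. So λ(A) = 1/1 = 1.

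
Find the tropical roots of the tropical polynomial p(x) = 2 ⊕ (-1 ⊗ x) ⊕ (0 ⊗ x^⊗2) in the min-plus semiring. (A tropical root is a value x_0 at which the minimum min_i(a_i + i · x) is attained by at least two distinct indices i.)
Roots: {-1, 3}

Each tropical root is a break point of the lower envelope of the lines y = a_i + i · x (there are 3 lines, with slopes 0, 1, ..., 2). Only the lines that attain the minimum somewhere contribute to roots; other lines are dominated. Here the surviving (envelope) indices are i = 2, i = 1, i = 0.
Intersections between consecutive envelope lines give the roots: for adjacent envelope indices i < j the intersection is x = (a_i − a_j) / (j − i). Reading off the sorted break points: {-1, 3}.
Verification: at each break x_0, at least two indices attain the minimum of min_i(a_i + i · x_0).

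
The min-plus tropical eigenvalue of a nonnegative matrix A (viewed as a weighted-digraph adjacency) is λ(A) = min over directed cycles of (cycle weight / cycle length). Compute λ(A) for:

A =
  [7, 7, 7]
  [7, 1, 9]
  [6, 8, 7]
λ(A) = 1

Enumerate directed cycles and compute their means (weight / length). Sample:
  cycle 0 → 0: weight = 7, length = 1, mean = 7/1 ≈ 7.000
  cycle 1 → 1: weight = 1, length = 1, mean = 1/1 ≈ 1.000
  cycle 2 → 2: weight = 7, length = 1, mean = 7/1 ≈ 7.000
  cycle 0 → 1 → 0: weight = 14, length = 2, mean = 14/2 ≈ 7.000
  cycle 0 → 2 → 0: weight = 13, length = 2, mean = 13/2 ≈ 6.500
  cycle 1 → 0 → 1: weight = 14, length = 2, mean = 14/2 ≈ 7.000
Minimum mean = 1.000, attained e.g. along the cycle 1 → 1 with weight 1 and length 1. So λ(A) = 1/1 = 1.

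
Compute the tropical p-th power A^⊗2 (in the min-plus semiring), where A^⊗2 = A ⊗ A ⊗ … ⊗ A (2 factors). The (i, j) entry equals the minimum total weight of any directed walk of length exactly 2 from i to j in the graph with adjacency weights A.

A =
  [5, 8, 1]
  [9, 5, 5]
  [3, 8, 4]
A^⊗2 =
  [4, 9, 5]
  [8, 10, 9]
  [7, 11, 4]

Each entry (A^⊗2)_ij equals the minimum over all length-2 walks i = v_0 → v_1 → … → v_2 = j of Σ_t A[v_t][v_{t+1}]. For example, for (i, j) = (0, 2) we minimise over 3 possible intermediate vertex sequences; the minimum is 5, attained along the walk 0 → 2 → 2.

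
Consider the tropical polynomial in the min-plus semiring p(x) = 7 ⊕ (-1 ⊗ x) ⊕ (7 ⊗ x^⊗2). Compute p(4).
p(4) = 3

A tropical monomial a ⊗ x^⊗i evaluates to a + i · x. Evaluating each term at x = 4:
  Term 0 contributes 7 + 0 · 4 = 7
  Term 1 contributes -1 + 1 · 4 = 3
  Term 2 contributes 7 + 2 · 4 = 15
p(4) = ⊕ of these = min[7, 3, 15] = 3.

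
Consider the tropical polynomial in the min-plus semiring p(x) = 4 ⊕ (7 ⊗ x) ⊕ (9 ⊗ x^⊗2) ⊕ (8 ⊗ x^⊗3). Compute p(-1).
p(-1) = 4

A tropical monomial a ⊗ x^⊗i evaluates to a + i · x. Evaluating each term at x = -1:
  Term 0 contributes 4 + 0 · -1 = 4
  Term 1 contributes 7 + 1 · -1 = 6
  Term 2 contributes 9 + 2 · -1 = 7
  Term 3 contributes 8 + 3 · -1 = 5
p(-1) = ⊕ of these = min[4, 6, 7, 5] = 4.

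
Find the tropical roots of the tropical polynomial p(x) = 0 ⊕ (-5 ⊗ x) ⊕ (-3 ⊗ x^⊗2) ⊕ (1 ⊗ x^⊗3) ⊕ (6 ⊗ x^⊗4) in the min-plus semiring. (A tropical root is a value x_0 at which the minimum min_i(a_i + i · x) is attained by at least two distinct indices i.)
Roots: {-5, -4, -2, 5}

Each tropical root is a break point of the lower envelope of the lines y = a_i + i · x (there are 5 lines, with slopes 0, 1, ..., 4). Only the lines that attain the minimum somewhere contribute to roots; other lines are dominated. Here the surviving (envelope) indices are i = 4, i = 3, i = 2, i = 1, i = 0.
Intersections between consecutive envelope lines give the roots: for adjacent envelope indices i < j the intersection is x = (a_i − a_j) / (j − i). Reading off the sorted break points: {-5, -4, -2, 5}.
Verification: at each break x_0, at least two indices attain the minimum of min_i(a_i + i · x_0).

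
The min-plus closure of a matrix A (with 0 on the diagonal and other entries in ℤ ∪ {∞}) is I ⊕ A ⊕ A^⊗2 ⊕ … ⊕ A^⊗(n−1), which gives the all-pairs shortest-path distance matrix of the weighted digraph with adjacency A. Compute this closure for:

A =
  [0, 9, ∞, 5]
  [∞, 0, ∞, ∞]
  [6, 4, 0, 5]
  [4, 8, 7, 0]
Closure =
  [0, 9, 12, 5]
  [∞, 0, ∞, ∞]
  [6, 4, 0, 5]
  [4, 8, 7, 0]

This is the Floyd-Warshall all-pairs shortest-path computation. For each intermediate vertex k = 0, 1, …, 3, update dist[i][j] ← min(dist[i][j], dist[i][k] + dist[k][j]). The final matrix gives, for each (i, j), the minimum total weight of any directed path from i to j (possibly empty when i = j).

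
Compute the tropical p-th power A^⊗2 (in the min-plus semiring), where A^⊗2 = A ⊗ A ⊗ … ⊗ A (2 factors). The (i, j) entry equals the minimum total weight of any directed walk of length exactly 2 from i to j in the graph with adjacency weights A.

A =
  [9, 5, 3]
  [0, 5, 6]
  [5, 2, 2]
A^⊗2 =
  [5, 5, 5]
  [5, 5, 3]
  [2, 4, 4]

Each entry (A^⊗2)_ij equals the minimum over all length-2 walks i = v_0 → v_1 → … → v_2 = j of Σ_t A[v_t][v_{t+1}]. For example, for (i, j) = (0, 2) we minimise over 3 possible intermediate vertex sequences; the minimum is 5, attained along the walk 0 → 2 → 2.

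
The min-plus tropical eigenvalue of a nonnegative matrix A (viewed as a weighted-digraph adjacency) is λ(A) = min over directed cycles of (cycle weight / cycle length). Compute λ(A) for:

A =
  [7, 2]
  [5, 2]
λ(A) = 2

Enumerate directed cycles and compute their means (weight / length). Sample:
  cycle 0 → 0: weight = 7, length = 1, mean = 7/1 ≈ 7.000
  cycle 1 → 1: weight = 2, length = 1, mean = 2/1 ≈ 2.000
  cycle 0 → 1 → 0: weight = 7, length = 2, mean = 7/2 ≈ 3.500
  cycle 1 → 0 → 1: weight = 7, length = 2, mean = 7/2 ≈ 3.500
Minimum mean = 2.000, attained e.g. along the cycle 1 → 1 with weight 2 and length 1. So λ(A) = 2/1 = 2.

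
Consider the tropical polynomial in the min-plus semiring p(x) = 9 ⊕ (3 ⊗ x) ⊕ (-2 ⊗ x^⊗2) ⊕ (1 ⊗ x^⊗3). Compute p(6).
p(6) = 9

A tropical monomial a ⊗ x^⊗i evaluates to a + i · x. Evaluating each term at x = 6:
  Term 0 contributes 9 + 0 · 6 = 9
  Term 1 contributes 3 + 1 · 6 = 9
  Term 2 contributes -2 + 2 · 6 = 10
  Term 3 contributes 1 + 3 · 6 = 19
p(6) = ⊕ of these = min[9, 9, 10, 19] = 9.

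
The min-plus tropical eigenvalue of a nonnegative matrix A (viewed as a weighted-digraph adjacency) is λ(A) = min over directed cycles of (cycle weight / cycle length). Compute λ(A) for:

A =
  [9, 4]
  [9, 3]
λ(A) = 3

Enumerate directed cycles and compute their means (weight / length). Sample:
  cycle 0 → 0: weight = 9, length = 1, mean = 9/1 ≈ 9.000
  cycle 1 → 1: weight = 3, length = 1, mean = 3/1 ≈ 3.000
  cycle 0 → 1 → 0: weight = 13, length = 2, mean = 13/2 ≈ 6.500
  cycle 1 → 0 → 1: weight = 13, length = 2, mean = 13/2 ≈ 6.500
Minimum mean = 3.000, attained e.g. along the cycle 1 → 1 with weight 3 and length 1. So λ(A) = 3/1 = 3.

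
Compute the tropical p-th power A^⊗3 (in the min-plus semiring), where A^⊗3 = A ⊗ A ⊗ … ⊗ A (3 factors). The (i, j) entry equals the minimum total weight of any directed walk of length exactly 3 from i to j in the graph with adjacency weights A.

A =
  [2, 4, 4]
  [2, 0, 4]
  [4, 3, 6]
A^⊗3 =
  [6, 4, 8]
  [2, 0, 4]
  [5, 3, 7]

Each entry (A^⊗3)_ij equals the minimum over all length-3 walks i = v_0 → v_1 → … → v_3 = j of Σ_t A[v_t][v_{t+1}]. For example, for (i, j) = (0, 2) we minimise over 9 possible intermediate vertex sequences; the minimum is 8, attained along the walk 0 → 0 → 0 → 2.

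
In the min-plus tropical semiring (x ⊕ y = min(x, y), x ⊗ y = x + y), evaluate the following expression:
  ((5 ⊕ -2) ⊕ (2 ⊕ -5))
((5 ⊕ -2) ⊕ (2 ⊕ -5)) = -5

Expand innermost to outermost. Recall ⊕ takes the minimum of its arguments and ⊗ takes their sum. Working out the expression ((5 ⊕ -2) ⊕ (2 ⊕ -5)) gives -5.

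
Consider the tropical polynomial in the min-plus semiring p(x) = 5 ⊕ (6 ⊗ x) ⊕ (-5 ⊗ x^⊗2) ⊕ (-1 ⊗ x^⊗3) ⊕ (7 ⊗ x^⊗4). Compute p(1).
p(1) = -3

A tropical monomial a ⊗ x^⊗i evaluates to a + i · x. Evaluating each term at x = 1:
  Term 0 contributes 5 + 0 · 1 = 5
  Term 1 contributes 6 + 1 · 1 = 7
  Term 2 contributes -5 + 2 · 1 = -3
  Term 3 contributes -1 + 3 · 1 = 2
  Term 4 contributes 7 + 4 · 1 = 11
p(1) = ⊕ of these = min[5, 7, -3, 2, 11] = -3.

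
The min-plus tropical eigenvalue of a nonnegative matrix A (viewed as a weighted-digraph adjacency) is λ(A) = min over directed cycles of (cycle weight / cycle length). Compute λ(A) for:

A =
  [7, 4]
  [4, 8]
λ(A) = 4

Enumerate directed cycles and compute their means (weight / length). Sample:
  cycle 0 → 0: weight = 7, length = 1, mean = 7/1 ≈ 7.000
  cycle 1 → 1: weight = 8, length = 1, mean = 8/1 ≈ 8.000
  cycle 0 → 1 → 0: weight = 8, length = 2, mean = 8/2 ≈ 4.000
  cycle 1 → 0 → 1: weight = 8, length = 2, mean = 8/2 ≈ 4.000
Minimum mean = 4.000, attained e.g. along the cycle 0 → 1 → 0 with weight 8 and length 2. So λ(A) = 8/2 = 4.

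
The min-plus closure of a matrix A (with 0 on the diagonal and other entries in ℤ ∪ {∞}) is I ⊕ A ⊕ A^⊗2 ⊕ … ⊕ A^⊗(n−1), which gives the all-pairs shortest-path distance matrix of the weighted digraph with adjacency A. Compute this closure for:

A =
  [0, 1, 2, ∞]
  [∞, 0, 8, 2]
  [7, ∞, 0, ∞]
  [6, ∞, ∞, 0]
Closure =
  [0, 1, 2, 3]
  [8, 0, 8, 2]
  [7, 8, 0, 10]
  [6, 7, 8, 0]

This is the Floyd-Warshall all-pairs shortest-path computation. For each intermediate vertex k = 0, 1, …, 3, update dist[i][j] ← min(dist[i][j], dist[i][k] + dist[k][j]). The final matrix gives, for each (i, j), the minimum total weight of any directed path from i to j (possibly empty when i = j).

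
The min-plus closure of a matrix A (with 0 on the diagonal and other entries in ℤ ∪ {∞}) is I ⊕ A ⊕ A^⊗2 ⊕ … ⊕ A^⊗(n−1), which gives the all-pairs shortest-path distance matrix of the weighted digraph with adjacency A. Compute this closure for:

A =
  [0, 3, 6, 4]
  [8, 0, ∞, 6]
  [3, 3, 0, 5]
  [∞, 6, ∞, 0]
Closure =
  [0, 3, 6, 4]
  [8, 0, 14, 6]
  [3, 3, 0, 5]
  [14, 6, 20, 0]

This is the Floyd-Warshall all-pairs shortest-path computation. For each intermediate vertex k = 0, 1, …, 3, update dist[i][j] ← min(dist[i][j], dist[i][k] + dist[k][j]). The final matrix gives, for each (i, j), the minimum total weight of any directed path from i to j (possibly empty when i = j).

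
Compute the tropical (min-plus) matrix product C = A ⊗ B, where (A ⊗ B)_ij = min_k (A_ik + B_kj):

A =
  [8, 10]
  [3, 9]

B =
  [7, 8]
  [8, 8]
A ⊗ B =
  [15, 16]
  [10, 11]

Apply the min-plus product entry-by-entry:
  C[0][0] = min over k of (A[0][0] + B[0][0] = 8 + 7 = 15, A[0][1] + B[1][0] = 10 + 8 = 18) = 15 (attained at k = 0)
  C[0][1] = min over k of (A[0][0] + B[0][1] = 8 + 8 = 16, A[0][1] + B[1][1] = 10 + 8 = 18) = 16 (attained at k = 0)
  C[1][0] = min over k of (A[1][0] + B[0][0] = 3 + 7 = 10, A[1][1] + B[1][0] = 9 + 8 = 17) = 10 (attained at k = 0)
  C[1][1] = min over k of (A[1][0] + B[0][1] = 3 + 8 = 11, A[1][1] + B[1][1] = 9 + 8 = 17) = 11 (attained at k = 0)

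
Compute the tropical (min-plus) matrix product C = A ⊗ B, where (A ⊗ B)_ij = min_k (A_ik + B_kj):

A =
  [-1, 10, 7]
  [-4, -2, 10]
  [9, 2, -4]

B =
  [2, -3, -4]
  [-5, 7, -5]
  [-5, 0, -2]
A ⊗ B =
  [1, -4, -5]
  [-7, -7, -8]
  [-9, -4, -6]

Apply the min-plus product entry-by-entry:
  C[0][0] = min over k of (A[0][0] + B[0][0] = -1 + 2 = 1, A[0][1] + B[1][0] = 10 + -5 = 5, A[0][2] + B[2][0] = 7 + -5 = 2) = 1 (attained at k = 0)
  C[0][1] = min over k of (A[0][0] + B[0][1] = -1 + -3 = -4, A[0][1] + B[1][1] = 10 + 7 = 17, A[0][2] + B[2][1] = 7 + 0 = 7) = -4 (attained at k = 0)
  C[0][2] = min over k of (A[0][0] + B[0][2] = -1 + -4 = -5, A[0][1] + B[1][2] = 10 + -5 = 5, A[0][2] + B[2][2] = 7 + -2 = 5) = -5 (attained at k = 0)
  C[1][0] = min over k of (A[1][0] + B[0][0] = -4 + 2 = -2, A[1][1] + B[1][0] = -2 + -5 = -7, A[1][2] + B[2][0] = 10 + -5 = 5) = -7 (attained at k = 1)
  C[1][1] = min over k of (A[1][0] + B[0][1] = -4 + -3 = -7, A[1][1] + B[1][1] = -2 + 7 = 5, A[1][2] + B[2][1] = 10 + 0 = 10) = -7 (attained at k = 0)
  C[1][2] = min over k of (A[1][0] + B[0][2] = -4 + -4 = -8, A[1][1] + B[1][2] = -2 + -5 = -7, A[1][2] + B[2][2] = 10 + -2 = 8) = -8 (attained at k = 0)
  C[2][0] = min over k of (A[2][0] + B[0][0] = 9 + 2 = 11, A[2][1] + B[1][0] = 2 + -5 = -3, A[2][2] + B[2][0] = -4 + -5 = -9) = -9 (attained at k = 2)
  C[2][1] = min over k of (A[2][0] + B[0][1] = 9 + -3 = 6, A[2][1] + B[1][1] = 2 + 7 = 9, A[2][2] + B[2][1] = -4 + 0 = -4) = -4 (attained at k = 2)
  C[2][2] = min over k of (A[2][0] + B[0][2] = 9 + -4 = 5, A[2][1] + B[1][2] = 2 + -5 = -3, A[2][2] + B[2][2] = -4 + -2 = -6) = -6 (attained at k = 2)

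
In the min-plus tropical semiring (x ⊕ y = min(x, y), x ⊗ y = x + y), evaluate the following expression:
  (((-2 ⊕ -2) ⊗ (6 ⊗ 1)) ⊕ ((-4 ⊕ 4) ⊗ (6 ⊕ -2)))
(((-2 ⊕ -2) ⊗ (6 ⊗ 1)) ⊕ ((-4 ⊕ 4) ⊗ (6 ⊕ -2))) = -6

Expand innermost to outermost. Recall ⊕ takes the minimum of its arguments and ⊗ takes their sum. Working out the expression (((-2 ⊕ -2) ⊗ (6 ⊗ 1)) ⊕ ((-4 ⊕ 4) ⊗ (6 ⊕ -2))) gives -6.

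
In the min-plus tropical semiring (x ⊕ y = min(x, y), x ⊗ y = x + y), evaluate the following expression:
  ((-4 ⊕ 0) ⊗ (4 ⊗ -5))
((-4 ⊕ 0) ⊗ (4 ⊗ -5)) = -5

Expand innermost to outermost. Recall ⊕ takes the minimum of its arguments and ⊗ takes their sum. Working out the expression ((-4 ⊕ 0) ⊗ (4 ⊗ -5)) gives -5.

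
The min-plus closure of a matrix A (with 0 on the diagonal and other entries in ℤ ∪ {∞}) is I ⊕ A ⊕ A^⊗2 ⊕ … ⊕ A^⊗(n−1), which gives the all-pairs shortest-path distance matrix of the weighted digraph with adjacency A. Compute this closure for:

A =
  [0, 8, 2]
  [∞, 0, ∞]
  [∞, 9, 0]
Closure =
  [0, 8, 2]
  [∞, 0, ∞]
  [∞, 9, 0]

This is the Floyd-Warshall all-pairs shortest-path computation. For each intermediate vertex k = 0, 1, …, 2, update dist[i][j] ← min(dist[i][j], dist[i][k] + dist[k][j]). The final matrix gives, for each (i, j), the minimum total weight of any directed path from i to j (possibly empty when i = j).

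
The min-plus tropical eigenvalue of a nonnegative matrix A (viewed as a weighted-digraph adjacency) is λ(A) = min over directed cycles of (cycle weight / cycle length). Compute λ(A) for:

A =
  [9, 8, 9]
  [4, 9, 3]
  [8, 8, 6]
λ(A) = 11/2

Enumerate directed cycles and compute their means (weight / length). Sample:
  cycle 0 → 0: weight = 9, length = 1, mean = 9/1 ≈ 9.000
  cycle 1 → 1: weight = 9, length = 1, mean = 9/1 ≈ 9.000
  cycle 2 → 2: weight = 6, length = 1, mean = 6/1 ≈ 6.000
  cycle 0 → 1 → 0: weight = 12, length = 2, mean = 12/2 ≈ 6.000
  cycle 0 → 2 → 0: weight = 17, length = 2, mean = 17/2 ≈ 8.500
  cycle 1 → 0 → 1: weight = 12, length = 2, mean = 12/2 ≈ 6.000
Minimum mean = 5.500, attained e.g. along the cycle 1 → 2 → 1 with weight 11 and length 2. So λ(A) = 11/2 = 11/2.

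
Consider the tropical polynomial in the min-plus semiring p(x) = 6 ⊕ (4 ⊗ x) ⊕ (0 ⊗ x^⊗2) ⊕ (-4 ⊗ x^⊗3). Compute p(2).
p(2) = 2

A tropical monomial a ⊗ x^⊗i evaluates to a + i · x. Evaluating each term at x = 2:
  Term 0 contributes 6 + 0 · 2 = 6
  Term 1 contributes 4 + 1 · 2 = 6
  Term 2 contributes 0 + 2 · 2 = 4
  Term 3 contributes -4 + 3 · 2 = 2
p(2) = ⊕ of these = min[6, 6, 4, 2] = 2.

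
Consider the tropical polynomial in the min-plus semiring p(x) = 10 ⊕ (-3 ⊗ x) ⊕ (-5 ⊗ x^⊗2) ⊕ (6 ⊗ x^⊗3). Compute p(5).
p(5) = 2

A tropical monomial a ⊗ x^⊗i evaluates to a + i · x. Evaluating each term at x = 5:
  Term 0 contributes 10 + 0 · 5 = 10
  Term 1 contributes -3 + 1 · 5 = 2
  Term 2 contributes -5 + 2 · 5 = 5
  Term 3 contributes 6 + 3 · 5 = 21
p(5) = ⊕ of these = min[10, 2, 5, 21] = 2.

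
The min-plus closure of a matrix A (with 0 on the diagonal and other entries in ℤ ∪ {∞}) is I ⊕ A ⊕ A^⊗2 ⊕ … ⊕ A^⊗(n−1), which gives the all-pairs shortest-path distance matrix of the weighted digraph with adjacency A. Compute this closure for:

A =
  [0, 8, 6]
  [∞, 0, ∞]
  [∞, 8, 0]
Closure =
  [0, 8, 6]
  [∞, 0, ∞]
  [∞, 8, 0]

This is the Floyd-Warshall all-pairs shortest-path computation. For each intermediate vertex k = 0, 1, …, 2, update dist[i][j] ← min(dist[i][j], dist[i][k] + dist[k][j]). The final matrix gives, for each (i, j), the minimum total weight of any directed path from i to j (possibly empty when i = j).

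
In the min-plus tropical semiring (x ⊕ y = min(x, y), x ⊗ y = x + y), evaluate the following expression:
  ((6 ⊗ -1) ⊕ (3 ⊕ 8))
((6 ⊗ -1) ⊕ (3 ⊕ 8)) = 3

Expand innermost to outermost. Recall ⊕ takes the minimum of its arguments and ⊗ takes their sum. Working out the expression ((6 ⊗ -1) ⊕ (3 ⊕ 8)) gives 3.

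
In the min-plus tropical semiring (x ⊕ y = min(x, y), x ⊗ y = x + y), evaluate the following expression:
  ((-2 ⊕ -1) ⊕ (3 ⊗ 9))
((-2 ⊕ -1) ⊕ (3 ⊗ 9)) = -2

Expand innermost to outermost. Recall ⊕ takes the minimum of its arguments and ⊗ takes their sum. Working out the expression ((-2 ⊕ -1) ⊕ (3 ⊗ 9)) gives -2.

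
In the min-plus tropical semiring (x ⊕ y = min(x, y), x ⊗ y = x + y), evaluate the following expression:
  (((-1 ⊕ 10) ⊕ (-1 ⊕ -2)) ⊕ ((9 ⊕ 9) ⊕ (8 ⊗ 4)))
(((-1 ⊕ 10) ⊕ (-1 ⊕ -2)) ⊕ ((9 ⊕ 9) ⊕ (8 ⊗ 4))) = -2

Expand innermost to outermost. Recall ⊕ takes the minimum of its arguments and ⊗ takes their sum. Working out the expression (((-1 ⊕ 10) ⊕ (-1 ⊕ -2)) ⊕ ((9 ⊕ 9) ⊕ (8 ⊗ 4))) gives -2.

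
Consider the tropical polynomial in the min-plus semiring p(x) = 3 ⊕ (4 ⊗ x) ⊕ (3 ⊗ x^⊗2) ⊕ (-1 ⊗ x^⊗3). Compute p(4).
p(4) = 3

A tropical monomial a ⊗ x^⊗i evaluates to a + i · x. Evaluating each term at x = 4:
  Term 0 contributes 3 + 0 · 4 = 3
  Term 1 contributes 4 + 1 · 4 = 8
  Term 2 contributes 3 + 2 · 4 = 11
  Term 3 contributes -1 + 3 · 4 = 11
p(4) = ⊕ of these = min[3, 8, 11, 11] = 3.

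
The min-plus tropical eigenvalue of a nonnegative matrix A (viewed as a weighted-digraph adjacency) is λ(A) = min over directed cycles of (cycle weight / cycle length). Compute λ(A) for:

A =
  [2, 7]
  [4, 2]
λ(A) = 2

Enumerate directed cycles and compute their means (weight / length). Sample:
  cycle 0 → 0: weight = 2, length = 1, mean = 2/1 ≈ 2.000
  cycle 1 → 1: weight = 2, length = 1, mean = 2/1 ≈ 2.000
  cycle 0 → 1 → 0: weight = 11, length = 2, mean = 11/2 ≈ 5.500
  cycle 1 → 0 → 1: weight = 11, length = 2, mean = 11/2 ≈ 5.500
Minimum mean = 2.000, attained e.g. along the cycle 0 → 0 with weight 2 and length 1. So λ(A) = 2/1 = 2.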